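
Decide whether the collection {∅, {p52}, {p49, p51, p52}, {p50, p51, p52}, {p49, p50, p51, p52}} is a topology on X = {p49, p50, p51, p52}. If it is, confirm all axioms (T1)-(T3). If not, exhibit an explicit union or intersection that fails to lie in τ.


τ is NOT a topology on X.

Axiom (T1): ∅ ∈ τ? Yes; X ∈ τ? Yes.
Axiom (T2/T3): check pairwise unions and intersections of members of τ.
Counterexample for (T3): {p49, p51, p52} ∩ {p50, p51, p52} = {p51, p52} ∉ τ. Therefore τ is NOT a topology.


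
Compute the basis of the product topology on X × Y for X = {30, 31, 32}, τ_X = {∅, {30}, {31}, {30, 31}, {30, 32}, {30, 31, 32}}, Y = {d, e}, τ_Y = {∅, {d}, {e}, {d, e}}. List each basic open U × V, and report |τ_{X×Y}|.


Basis B = {∅ × ∅, {30} × {d}, {30} × {e}, {31} × {d}, {31} × {e}, {30} × {d, e}, {30, 31} × {d}, {30, 32} × {d}, {30, 31} × {e}, {30, 32} × {e}, {31} × {d, e}, {30, 31, 32} × {d}, {30, 31, 32} × {e}, {30, 31} × {d, e}, {30, 32} × {d, e}, {30, 31, 32} × {d, e}}; |τ_{X×Y}| = 36.

Enumerate products U × V with U ∈ τ_X, V ∈ τ_Y (deduplicated):
  ∅ × ∅ = {} (∅)
  {30} × {d} = {(30,d)}
  {30} × {e} = {(30,e)}
  {31} × {d} = {(31,d)}
  {31} × {e} = {(31,e)}
  {30} × {d, e} = {(30,d), (30,e)}
  {30, 31} × {d} = {(30,d), (31,d)}
  {30, 32} × {d} = {(30,d), (32,d)}
  {30, 31} × {e} = {(30,e), (31,e)}
  {30, 32} × {e} = {(30,e), (32,e)}
  {31} × {d, e} = {(31,d), (31,e)}
  {30, 31, 32} × {d} = {(30,d), (31,d), (32,d)}
  {30, 31, 32} × {e} = {(30,e), (31,e), (32,e)}
  {30, 31} × {d, e} = {(30,d), (30,e), (31,d), (31,e)}
  {30, 32} × {d, e} = {(30,d), (30,e), (32,d), (32,e)}
  {30, 31, 32} × {d, e} = {(30,d), (30,e), (31,d), (31,e), (32,d), (32,e)}
These 16 distinct sets form the basis B.
Close under arbitrary unions to get τ_{X×Y}; counting gives |τ_{X×Y}| = 36.


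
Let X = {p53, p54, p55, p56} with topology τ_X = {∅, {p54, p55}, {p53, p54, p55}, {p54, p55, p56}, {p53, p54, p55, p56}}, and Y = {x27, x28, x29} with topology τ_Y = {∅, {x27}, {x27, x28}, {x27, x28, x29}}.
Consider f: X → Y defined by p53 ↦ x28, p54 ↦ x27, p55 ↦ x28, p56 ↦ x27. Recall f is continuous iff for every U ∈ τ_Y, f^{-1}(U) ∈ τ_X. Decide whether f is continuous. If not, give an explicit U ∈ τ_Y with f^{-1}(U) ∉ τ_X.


f is NOT continuous.

Compute f^{-1}(U) for each U ∈ τ_Y:
  U = ∅: f^{-1}(U) = ∅ ∈ τ_X ✓.
  U = {x27}: f^{-1}(U) = {p54, p56} ∉ τ_X ✗.
  U = {x27, x28}: f^{-1}(U) = {p53, p54, p55, p56} ∈ τ_X ✓.
  U = {x27, x28, x29}: f^{-1}(U) = {p53, p54, p55, p56} ∈ τ_X ✓.
Found U = {x27} with f^{-1}(U) = {p54, p56} not in τ_X. Therefore f is NOT continuous.


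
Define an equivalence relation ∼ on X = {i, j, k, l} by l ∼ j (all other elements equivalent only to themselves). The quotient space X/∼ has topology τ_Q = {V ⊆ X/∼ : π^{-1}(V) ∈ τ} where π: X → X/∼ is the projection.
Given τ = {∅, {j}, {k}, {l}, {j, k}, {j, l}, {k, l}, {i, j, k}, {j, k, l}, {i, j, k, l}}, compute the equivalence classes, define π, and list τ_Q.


X/∼ = {[i], [j=l], [k]}; |τ_Q| = 5.

Equivalence classes: [i], [j=l], [k].
Quotient map π: X → X/∼ sends i ↦ [i], j ↦ [j=l], k ↦ [k], l ↦ [j=l].
For each subset V ⊆ X/∼, compute π^{-1}(V) ⊆ X and check whether π^{-1}(V) ∈ τ. V is open in τ_Q iff π^{-1}(V) ∈ τ.
  V = {}: π^{-1}(V) = ∅ ∈ τ ✓.
  V = {[i]}: π^{-1}(V) = {i} ∉ τ ✗.
  V = {[j=l]}: π^{-1}(V) = {j, l} ∈ τ ✓.
  V = {[i], [j=l]}: π^{-1}(V) = {i, j, l} ∉ τ ✗.
  V = {[k]}: π^{-1}(V) = {k} ∈ τ ✓.
  V = {[i], [k]}: π^{-1}(V) = {i, k} ∉ τ ✗.
  V = {[j=l], [k]}: π^{-1}(V) = {j, k, l} ∈ τ ✓.
  V = {[i], [j=l], [k]}: π^{-1}(V) = {i, j, k, l} ∈ τ ✓.
Open sets in the quotient: τ_Q = {{}, {[j=l]}, {[k]}, {[j=l], [k]}, {[i], [j=l], [k]}} (5 elements).


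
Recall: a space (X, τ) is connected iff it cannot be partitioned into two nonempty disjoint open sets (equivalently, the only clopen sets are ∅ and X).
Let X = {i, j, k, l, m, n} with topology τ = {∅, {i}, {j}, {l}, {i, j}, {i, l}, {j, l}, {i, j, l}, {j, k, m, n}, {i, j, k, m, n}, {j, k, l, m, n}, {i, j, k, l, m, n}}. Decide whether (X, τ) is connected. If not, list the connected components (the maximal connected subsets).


(X, τ) is disconnected; components = [{i}, {l}, {j, k, m, n}].

Find clopen sets (U ∈ τ with X ∖ U ∈ τ):
  U = ∅, X ∖ U = {i, j, k, l, m, n} — both open, so U is clopen.
  U = {i}, X ∖ U = {j, k, l, m, n} — both open, so U is clopen.
  U = {l}, X ∖ U = {i, j, k, m, n} — both open, so U is clopen.
  U = {i, l}, X ∖ U = {j, k, m, n} — both open, so U is clopen.
  U = {j, k, m, n}, X ∖ U = {i, l} — both open, so U is clopen.
  U = {i, j, k, m, n}, X ∖ U = {l} — both open, so U is clopen.
  U = {j, k, l, m, n}, X ∖ U = {i} — both open, so U is clopen.
  U = {i, j, k, l, m, n}, X ∖ U = ∅ — both open, so U is clopen.
Nontrivial clopen(s) exist: e.g. {i, j, k, m, n}. So (X, τ) is disconnected.
Compute connected components by grouping points that agree on all clopens:
  component: {i}
  component: {l}
  component: {j, k, m, n}


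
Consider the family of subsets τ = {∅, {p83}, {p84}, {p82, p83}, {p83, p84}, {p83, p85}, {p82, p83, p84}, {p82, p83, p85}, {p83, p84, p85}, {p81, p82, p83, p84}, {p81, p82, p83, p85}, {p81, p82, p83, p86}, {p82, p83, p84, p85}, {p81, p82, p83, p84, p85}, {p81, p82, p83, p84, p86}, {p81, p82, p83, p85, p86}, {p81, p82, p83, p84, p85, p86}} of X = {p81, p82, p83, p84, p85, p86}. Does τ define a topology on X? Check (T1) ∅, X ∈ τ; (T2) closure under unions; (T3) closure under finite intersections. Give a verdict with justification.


τ is NOT a topology on X.

Axiom (T1): ∅ ∈ τ? Yes; X ∈ τ? Yes.
Axiom (T2/T3): check pairwise unions and intersections of members of τ.
Counterexample for (T3): {p81, p82, p83, p84} ∩ {p81, p82, p83, p85} = {p81, p82, p83} ∉ τ. Therefore τ is NOT a topology.


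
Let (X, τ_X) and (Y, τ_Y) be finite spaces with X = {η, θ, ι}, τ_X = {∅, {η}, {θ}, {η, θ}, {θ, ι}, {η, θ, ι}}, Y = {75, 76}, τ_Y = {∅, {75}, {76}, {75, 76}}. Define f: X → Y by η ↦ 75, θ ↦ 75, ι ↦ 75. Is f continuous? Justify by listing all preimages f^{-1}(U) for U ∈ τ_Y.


f IS continuous.

Compute f^{-1}(U) for each U ∈ τ_Y:
  U = ∅: f^{-1}(U) = ∅ ∈ τ_X ✓.
  U = {75}: f^{-1}(U) = {η, θ, ι} ∈ τ_X ✓.
  U = {76}: f^{-1}(U) = ∅ ∈ τ_X ✓.
  U = {75, 76}: f^{-1}(U) = {η, θ, ι} ∈ τ_X ✓.
Every preimage lies in τ_X, so f IS continuous.


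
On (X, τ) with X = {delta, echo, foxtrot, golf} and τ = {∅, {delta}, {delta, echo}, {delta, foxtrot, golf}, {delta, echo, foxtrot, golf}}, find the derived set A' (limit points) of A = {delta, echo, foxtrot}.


A' = {echo, foxtrot, golf}

For each x ∈ X, list the open sets U ∈ τ with x ∈ U, then check whether U ∩ (A ∖ {x}) ≠ ∅ for every such U.
  x = delta: open {delta} ∋ x has {delta} ∩ (A ∖ {delta}) = ∅, so x is NOT a limit point.
  x = echo: opens ∋ x are {delta, echo}, {delta, echo, foxtrot, golf}; each meets A ∖ {echo}, so x IS a limit point.
  x = foxtrot: opens ∋ x are {delta, foxtrot, golf}, {delta, echo, foxtrot, golf}; each meets A ∖ {foxtrot}, so x IS a limit point.
  x = golf: opens ∋ x are {delta, foxtrot, golf}, {delta, echo, foxtrot, golf}; each meets A ∖ {golf}, so x IS a limit point.
Collecting: A' = {echo, foxtrot, golf}.


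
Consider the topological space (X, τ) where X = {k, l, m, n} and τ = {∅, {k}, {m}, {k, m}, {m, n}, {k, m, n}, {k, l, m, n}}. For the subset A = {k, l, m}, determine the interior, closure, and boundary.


int(A) = {k, m}, cl(A) = {k, l, m, n}, ∂A = {l, n}.

Closed sets in (X, τ) are complements of opens:
  closed(X, τ) = {∅, {l}, {k, l}, {l, n}, {k, l, n}, {l, m, n}, {k, l, m, n}}.
int(A) = ⋃ {U ∈ τ : U ⊆ A}. Opens contained in A: ∅, {k}, {m}, {k, m}.
Taking the union of these: int(A) = {k, m}.
cl(A) = ⋂ {C closed : A ⊆ C}. Closed sets containing A: {k, l, m, n}.
Intersecting these: cl(A) = {k, l, m, n}.
∂A = cl(A) ∖ int(A) = {k, l, m, n} ∖ {k, m} = {l, n}.


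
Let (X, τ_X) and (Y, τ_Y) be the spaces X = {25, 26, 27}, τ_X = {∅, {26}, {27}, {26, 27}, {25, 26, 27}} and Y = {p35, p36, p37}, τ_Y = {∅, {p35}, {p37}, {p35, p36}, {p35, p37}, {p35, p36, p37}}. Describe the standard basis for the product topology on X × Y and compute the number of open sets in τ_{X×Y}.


Basis B = {∅ × ∅, {26} × {p35}, {26} × {p37}, {27} × {p35}, {27} × {p37}, {26} × {p35, p36}, {26} × {p35, p37}, {26, 27} × {p35}, {26, 27} × {p37}, {27} × {p35, p36}, {27} × {p35, p37}, {25, 26, 27} × {p35}, {25, 26, 27} × {p37}, {26} × {p35, p36, p37}, {27} × {p35, p36, p37}, {26, 27} × {p35, p36}, {26, 27} × {p35, p37}, {25, 26, 27} × {p35, p36}, {25, 26, 27} × {p35, p37}, {26, 27} × {p35, p36, p37}, {25, 26, 27} × {p35, p36, p37}}; |τ_{X×Y}| = 70.

Enumerate products U × V with U ∈ τ_X, V ∈ τ_Y (deduplicated):
  ∅ × ∅ = {} (∅)
  {26} × {p35} = {(26,p35)}
  {26} × {p37} = {(26,p37)}
  {27} × {p35} = {(27,p35)}
  {27} × {p37} = {(27,p37)}
  {26} × {p35, p36} = {(26,p35), (26,p36)}
  {26} × {p35, p37} = {(26,p35), (26,p37)}
  {26, 27} × {p35} = {(26,p35), (27,p35)}
  {26, 27} × {p37} = {(26,p37), (27,p37)}
  {27} × {p35, p36} = {(27,p35), (27,p36)}
  {27} × {p35, p37} = {(27,p35), (27,p37)}
  {25, 26, 27} × {p35} = {(25,p35), (26,p35), (27,p35)}
  {25, 26, 27} × {p37} = {(25,p37), (26,p37), (27,p37)}
  {26} × {p35, p36, p37} = {(26,p35), (26,p36), (26,p37)}
  {27} × {p35, p36, p37} = {(27,p35), (27,p36), (27,p37)}
  {26, 27} × {p35, p36} = {(26,p35), (26,p36), (27,p35), (27,p36)}
  {26, 27} × {p35, p37} = {(26,p35), (26,p37), (27,p35), (27,p37)}
  {25, 26, 27} × {p35, p36} = {(25,p35), (25,p36), (26,p35), (26,p36), (27,p35), (27,p36)}
  {25, 26, 27} × {p35, p37} = {(25,p35), (25,p37), (26,p35), (26,p37), (27,p35), (27,p37)}
  {26, 27} × {p35, p36, p37} = {(26,p35), (26,p36), (26,p37), (27,p35), (27,p36), (27,p37)}
  {25, 26, 27} × {p35, p36, p37} = {(25,p35), (25,p36), (25,p37), (26,p35), (26,p36), (26,p37), (27,p35), (27,p36), (27,p37)}
These 21 distinct sets form the basis B.
Close under arbitrary unions to get τ_{X×Y}; counting gives |τ_{X×Y}| = 70.


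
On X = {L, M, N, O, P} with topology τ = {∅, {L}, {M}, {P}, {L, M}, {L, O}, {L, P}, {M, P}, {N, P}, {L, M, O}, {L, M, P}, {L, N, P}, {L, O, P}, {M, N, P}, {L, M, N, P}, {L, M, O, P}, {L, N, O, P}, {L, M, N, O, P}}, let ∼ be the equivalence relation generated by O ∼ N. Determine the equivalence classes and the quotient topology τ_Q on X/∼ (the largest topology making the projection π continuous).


X/∼ = {[L], [M], [N=O], [P]}; |τ_Q| = 10.

Equivalence classes: [L], [M], [N=O], [P].
Quotient map π: X → X/∼ sends L ↦ [L], M ↦ [M], N ↦ [N=O], O ↦ [N=O], P ↦ [P].
For each subset V ⊆ X/∼, compute π^{-1}(V) ⊆ X and check whether π^{-1}(V) ∈ τ. V is open in τ_Q iff π^{-1}(V) ∈ τ.
  V = {}: π^{-1}(V) = ∅ ∈ τ ✓.
  V = {[L]}: π^{-1}(V) = {L} ∈ τ ✓.
  V = {[M]}: π^{-1}(V) = {M} ∈ τ ✓.
  V = {[L], [M]}: π^{-1}(V) = {L, M} ∈ τ ✓.
  V = {[N=O]}: π^{-1}(V) = {N, O} ∉ τ ✗.
  V = {[L], [N=O]}: π^{-1}(V) = {L, N, O} ∉ τ ✗.
  V = {[M], [N=O]}: π^{-1}(V) = {M, N, O} ∉ τ ✗.
  V = {[L], [M], [N=O]}: π^{-1}(V) = {L, M, N, O} ∉ τ ✗.
  V = {[P]}: π^{-1}(V) = {P} ∈ τ ✓.
  V = {[L], [P]}: π^{-1}(V) = {L, P} ∈ τ ✓.
  V = {[M], [P]}: π^{-1}(V) = {M, P} ∈ τ ✓.
  V = {[L], [M], [P]}: π^{-1}(V) = {L, M, P} ∈ τ ✓.
  V = {[N=O], [P]}: π^{-1}(V) = {N, O, P} ∉ τ ✗.
  V = {[L], [N=O], [P]}: π^{-1}(V) = {L, N, O, P} ∈ τ ✓.
  V = {[M], [N=O], [P]}: π^{-1}(V) = {M, N, O, P} ∉ τ ✗.
  V = {[L], [M], [N=O], [P]}: π^{-1}(V) = {L, M, N, O, P} ∈ τ ✓.
Open sets in the quotient: τ_Q = {{}, {[L]}, {[M]}, {[L], [M]}, {[P]}, {[L], [P]}, {[M], [P]}, {[L], [M], [P]}, {[L], [N=O], [P]}, {[L], [M], [N=O], [P]}} (10 elements).


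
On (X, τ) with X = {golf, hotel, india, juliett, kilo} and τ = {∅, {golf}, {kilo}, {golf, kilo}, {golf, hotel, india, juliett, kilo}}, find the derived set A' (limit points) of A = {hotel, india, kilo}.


A' = {hotel, india, juliett}

For each x ∈ X, list the open sets U ∈ τ with x ∈ U, then check whether U ∩ (A ∖ {x}) ≠ ∅ for every such U.
  x = golf: open {golf} ∋ x has {golf} ∩ (A ∖ {golf}) = ∅, so x is NOT a limit point.
  x = hotel: opens ∋ x are {golf, hotel, india, juliett, kilo}; each meets A ∖ {hotel}, so x IS a limit point.
  x = india: opens ∋ x are {golf, hotel, india, juliett, kilo}; each meets A ∖ {india}, so x IS a limit point.
  x = juliett: opens ∋ x are {golf, hotel, india, juliett, kilo}; each meets A ∖ {juliett}, so x IS a limit point.
  x = kilo: open {kilo} ∋ x has {kilo} ∩ (A ∖ {kilo}) = ∅, so x is NOT a limit point.
Collecting: A' = {hotel, india, juliett}.


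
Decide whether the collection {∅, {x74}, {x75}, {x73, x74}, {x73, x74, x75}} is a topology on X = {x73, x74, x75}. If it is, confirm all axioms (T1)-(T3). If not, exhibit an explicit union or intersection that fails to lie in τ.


τ is NOT a topology on X.

Axiom (T1): ∅ ∈ τ? Yes; X ∈ τ? Yes.
Axiom (T2/T3): check pairwise unions and intersections of members of τ.
Counterexample for (T2): {x74} ∪ {x75} = {x74, x75} ∉ τ. Therefore τ is NOT a topology.


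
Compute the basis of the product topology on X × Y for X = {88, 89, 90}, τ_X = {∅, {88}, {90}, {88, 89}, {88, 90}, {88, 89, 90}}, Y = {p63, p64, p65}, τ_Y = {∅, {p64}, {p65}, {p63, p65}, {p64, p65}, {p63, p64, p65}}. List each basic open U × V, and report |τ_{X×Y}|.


Basis B = {∅ × ∅, {88} × {p64}, {88} × {p65}, {90} × {p64}, {90} × {p65}, {88} × {p63, p65}, {88} × {p64, p65}, {88, 89} × {p64}, {88, 90} × {p64}, {88, 89} × {p65}, {88, 90} × {p65}, {90} × {p63, p65}, {90} × {p64, p65}, {88} × {p63, p64, p65}, {88, 89, 90} × {p64}, {88, 89, 90} × {p65}, {90} × {p63, p64, p65}, {88, 89} × {p63, p65}, {88, 90} × {p63, p65}, {88, 89} × {p64, p65}, {88, 90} × {p64, p65}, {88, 89} × {p63, p64, p65}, {88, 90} × {p63, p64, p65}, {88, 89, 90} × {p63, p65}, {88, 89, 90} × {p64, p65}, {88, 89, 90} × {p63, p64, p65}}; |τ_{X×Y}| = 108.

Enumerate products U × V with U ∈ τ_X, V ∈ τ_Y (deduplicated):
  ∅ × ∅ = {} (∅)
  {88} × {p64} = {(88,p64)}
  {88} × {p65} = {(88,p65)}
  {90} × {p64} = {(90,p64)}
  {90} × {p65} = {(90,p65)}
  {88} × {p63, p65} = {(88,p63), (88,p65)}
  {88} × {p64, p65} = {(88,p64), (88,p65)}
  {88, 89} × {p64} = {(88,p64), (89,p64)}
  {88, 90} × {p64} = {(88,p64), (90,p64)}
  {88, 89} × {p65} = {(88,p65), (89,p65)}
  {88, 90} × {p65} = {(88,p65), (90,p65)}
  {90} × {p63, p65} = {(90,p63), (90,p65)}
  {90} × {p64, p65} = {(90,p64), (90,p65)}
  {88} × {p63, p64, p65} = {(88,p63), (88,p64), (88,p65)}
  {88, 89, 90} × {p64} = {(88,p64), (89,p64), (90,p64)}
  {88, 89, 90} × {p65} = {(88,p65), (89,p65), (90,p65)}
  {90} × {p63, p64, p65} = {(90,p63), (90,p64), (90,p65)}
  {88, 89} × {p63, p65} = {(88,p63), (88,p65), (89,p63), (89,p65)}
  {88, 90} × {p63, p65} = {(88,p63), (88,p65), (90,p63), (90,p65)}
  {88, 89} × {p64, p65} = {(88,p64), (88,p65), (89,p64), (89,p65)}
  {88, 90} × {p64, p65} = {(88,p64), (88,p65), (90,p64), (90,p65)}
  {88, 89} × {p63, p64, p65} = {(88,p63), (88,p64), (88,p65), (89,p63), (89,p64), (89,p65)}
  {88, 90} × {p63, p64, p65} = {(88,p63), (88,p64), (88,p65), (90,p63), (90,p64), (90,p65)}
  {88, 89, 90} × {p63, p65} = {(88,p63), (88,p65), (89,p63), (89,p65), (90,p63), (90,p65)}
  {88, 89, 90} × {p64, p65} = {(88,p64), (88,p65), (89,p64), (89,p65), (90,p64), (90,p65)}
  {88, 89, 90} × {p63, p64, p65} = {(88,p63), (88,p64), (88,p65), (89,p63), (89,p64), (89,p65), (90,p63), (90,p64), (90,p65)}
These 26 distinct sets form the basis B.
Close under arbitrary unions to get τ_{X×Y}; counting gives |τ_{X×Y}| = 108.


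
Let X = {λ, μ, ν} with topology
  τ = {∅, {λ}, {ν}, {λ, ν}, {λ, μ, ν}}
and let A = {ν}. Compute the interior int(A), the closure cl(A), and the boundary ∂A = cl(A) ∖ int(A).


int(A) = {ν}, cl(A) = {μ, ν}, ∂A = {μ}.

Closed sets in (X, τ) are complements of opens:
  closed(X, τ) = {∅, {μ}, {λ, μ}, {μ, ν}, {λ, μ, ν}}.
int(A) = ⋃ {U ∈ τ : U ⊆ A}. Opens contained in A: ∅, {ν}.
Taking the union of these: int(A) = {ν}.
cl(A) = ⋂ {C closed : A ⊆ C}. Closed sets containing A: {μ, ν}, {λ, μ, ν}.
Intersecting these: cl(A) = {μ, ν}.
∂A = cl(A) ∖ int(A) = {μ, ν} ∖ {ν} = {μ}.


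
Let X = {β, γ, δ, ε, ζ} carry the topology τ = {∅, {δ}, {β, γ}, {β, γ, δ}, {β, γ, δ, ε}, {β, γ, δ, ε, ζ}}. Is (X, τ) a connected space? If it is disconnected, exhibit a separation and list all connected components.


(X, τ) is connected.

Find clopen sets (U ∈ τ with X ∖ U ∈ τ):
  U = ∅, X ∖ U = {β, γ, δ, ε, ζ} — both open, so U is clopen.
  U = {β, γ, δ, ε, ζ}, X ∖ U = ∅ — both open, so U is clopen.
Only trivial clopens (∅ and X) exist, so (X, τ) is connected.
Compute connected components by grouping points that agree on all clopens:
  component: {β, γ, δ, ε, ζ}


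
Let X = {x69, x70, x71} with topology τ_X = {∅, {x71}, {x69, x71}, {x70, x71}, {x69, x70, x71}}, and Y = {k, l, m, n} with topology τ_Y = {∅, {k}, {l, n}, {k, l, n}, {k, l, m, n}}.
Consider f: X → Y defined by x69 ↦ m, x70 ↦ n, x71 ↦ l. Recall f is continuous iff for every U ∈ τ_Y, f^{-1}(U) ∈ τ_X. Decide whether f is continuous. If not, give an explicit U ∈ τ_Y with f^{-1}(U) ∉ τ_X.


f IS continuous.

Compute f^{-1}(U) for each U ∈ τ_Y:
  U = ∅: f^{-1}(U) = ∅ ∈ τ_X ✓.
  U = {k}: f^{-1}(U) = ∅ ∈ τ_X ✓.
  U = {l, n}: f^{-1}(U) = {x70, x71} ∈ τ_X ✓.
  U = {k, l, n}: f^{-1}(U) = {x70, x71} ∈ τ_X ✓.
  U = {k, l, m, n}: f^{-1}(U) = {x69, x70, x71} ∈ τ_X ✓.
Every preimage lies in τ_X, so f IS continuous.


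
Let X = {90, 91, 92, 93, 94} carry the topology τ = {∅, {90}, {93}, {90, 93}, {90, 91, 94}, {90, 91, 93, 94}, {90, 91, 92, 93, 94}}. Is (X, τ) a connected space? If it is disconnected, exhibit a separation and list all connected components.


(X, τ) is connected.

Find clopen sets (U ∈ τ with X ∖ U ∈ τ):
  U = ∅, X ∖ U = {90, 91, 92, 93, 94} — both open, so U is clopen.
  U = {90, 91, 92, 93, 94}, X ∖ U = ∅ — both open, so U is clopen.
Only trivial clopens (∅ and X) exist, so (X, τ) is connected.
Compute connected components by grouping points that agree on all clopens:
  component: {90, 91, 92, 93, 94}


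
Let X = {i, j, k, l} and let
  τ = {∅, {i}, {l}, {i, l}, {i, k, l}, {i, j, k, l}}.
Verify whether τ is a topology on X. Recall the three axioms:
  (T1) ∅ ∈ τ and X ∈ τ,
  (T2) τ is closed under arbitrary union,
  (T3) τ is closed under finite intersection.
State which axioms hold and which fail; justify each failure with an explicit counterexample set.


τ IS a topology on X.

Axiom (T1): ∅ ∈ τ? Yes; X ∈ τ? Yes.
Axiom (T2/T3): check pairwise unions and intersections of members of τ.
All pairwise intersections and unions checked — each lies in τ. Therefore τ satisfies (T1), (T2), (T3): it IS a topology on X.


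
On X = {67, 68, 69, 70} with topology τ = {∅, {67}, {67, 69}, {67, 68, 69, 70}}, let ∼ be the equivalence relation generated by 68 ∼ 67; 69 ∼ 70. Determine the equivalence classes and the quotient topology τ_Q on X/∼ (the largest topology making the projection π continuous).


X/∼ = {[67=68], [69=70]}; |τ_Q| = 2.

Equivalence classes: [67=68], [69=70].
Quotient map π: X → X/∼ sends 67 ↦ [67=68], 68 ↦ [67=68], 69 ↦ [69=70], 70 ↦ [69=70].
For each subset V ⊆ X/∼, compute π^{-1}(V) ⊆ X and check whether π^{-1}(V) ∈ τ. V is open in τ_Q iff π^{-1}(V) ∈ τ.
  V = {}: π^{-1}(V) = ∅ ∈ τ ✓.
  V = {[67=68]}: π^{-1}(V) = {67, 68} ∉ τ ✗.
  V = {[69=70]}: π^{-1}(V) = {69, 70} ∉ τ ✗.
  V = {[67=68], [69=70]}: π^{-1}(V) = {67, 68, 69, 70} ∈ τ ✓.
Open sets in the quotient: τ_Q = {{}, {[67=68], [69=70]}} (2 elements).


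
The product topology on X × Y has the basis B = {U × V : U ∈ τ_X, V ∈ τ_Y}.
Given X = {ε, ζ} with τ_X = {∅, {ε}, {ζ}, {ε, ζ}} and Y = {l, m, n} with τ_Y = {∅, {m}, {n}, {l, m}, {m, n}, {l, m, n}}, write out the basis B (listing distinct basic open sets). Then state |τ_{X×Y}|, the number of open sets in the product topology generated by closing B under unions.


Basis B = {∅ × ∅, {ε} × {m}, {ε} × {n}, {ζ} × {m}, {ζ} × {n}, {ε} × {l, m}, {ε} × {m, n}, {ε, ζ} × {m}, {ε, ζ} × {n}, {ζ} × {l, m}, {ζ} × {m, n}, {ε} × {l, m, n}, {ζ} × {l, m, n}, {ε, ζ} × {l, m}, {ε, ζ} × {m, n}, {ε, ζ} × {l, m, n}}; |τ_{X×Y}| = 36.

Enumerate products U × V with U ∈ τ_X, V ∈ τ_Y (deduplicated):
  ∅ × ∅ = {} (∅)
  {ε} × {m} = {(ε,m)}
  {ε} × {n} = {(ε,n)}
  {ζ} × {m} = {(ζ,m)}
  {ζ} × {n} = {(ζ,n)}
  {ε} × {l, m} = {(ε,l), (ε,m)}
  {ε} × {m, n} = {(ε,m), (ε,n)}
  {ε, ζ} × {m} = {(ε,m), (ζ,m)}
  {ε, ζ} × {n} = {(ε,n), (ζ,n)}
  {ζ} × {l, m} = {(ζ,l), (ζ,m)}
  {ζ} × {m, n} = {(ζ,m), (ζ,n)}
  {ε} × {l, m, n} = {(ε,l), (ε,m), (ε,n)}
  {ζ} × {l, m, n} = {(ζ,l), (ζ,m), (ζ,n)}
  {ε, ζ} × {l, m} = {(ε,l), (ε,m), (ζ,l), (ζ,m)}
  {ε, ζ} × {m, n} = {(ε,m), (ε,n), (ζ,m), (ζ,n)}
  {ε, ζ} × {l, m, n} = {(ε,l), (ε,m), (ε,n), (ζ,l), (ζ,m), (ζ,n)}
These 16 distinct sets form the basis B.
Close under arbitrary unions to get τ_{X×Y}; counting gives |τ_{X×Y}| = 36.


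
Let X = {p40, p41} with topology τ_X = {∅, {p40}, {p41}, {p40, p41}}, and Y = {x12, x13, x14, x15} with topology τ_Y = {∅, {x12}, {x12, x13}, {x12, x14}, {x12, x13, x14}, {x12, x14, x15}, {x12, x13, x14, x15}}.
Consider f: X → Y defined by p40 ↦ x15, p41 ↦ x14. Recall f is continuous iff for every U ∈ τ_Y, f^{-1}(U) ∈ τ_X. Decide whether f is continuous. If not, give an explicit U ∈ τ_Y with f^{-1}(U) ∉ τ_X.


f IS continuous.

Compute f^{-1}(U) for each U ∈ τ_Y:
  U = ∅: f^{-1}(U) = ∅ ∈ τ_X ✓.
  U = {x12}: f^{-1}(U) = ∅ ∈ τ_X ✓.
  U = {x12, x13}: f^{-1}(U) = ∅ ∈ τ_X ✓.
  U = {x12, x14}: f^{-1}(U) = {p41} ∈ τ_X ✓.
  U = {x12, x13, x14}: f^{-1}(U) = {p41} ∈ τ_X ✓.
  U = {x12, x14, x15}: f^{-1}(U) = {p40, p41} ∈ τ_X ✓.
  U = {x12, x13, x14, x15}: f^{-1}(U) = {p40, p41} ∈ τ_X ✓.
Every preimage lies in τ_X, so f IS continuous.


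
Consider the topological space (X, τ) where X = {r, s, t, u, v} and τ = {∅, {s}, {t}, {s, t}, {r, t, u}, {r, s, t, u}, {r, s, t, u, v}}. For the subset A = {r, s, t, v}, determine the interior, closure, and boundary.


int(A) = {s, t}, cl(A) = {r, s, t, u, v}, ∂A = {r, u, v}.

Closed sets in (X, τ) are complements of opens:
  closed(X, τ) = {∅, {v}, {s, v}, {r, u, v}, {r, s, u, v}, {r, t, u, v}, {r, s, t, u, v}}.
int(A) = ⋃ {U ∈ τ : U ⊆ A}. Opens contained in A: ∅, {s}, {t}, {s, t}.
Taking the union of these: int(A) = {s, t}.
cl(A) = ⋂ {C closed : A ⊆ C}. Closed sets containing A: {r, s, t, u, v}.
Intersecting these: cl(A) = {r, s, t, u, v}.
∂A = cl(A) ∖ int(A) = {r, s, t, u, v} ∖ {s, t} = {r, u, v}.


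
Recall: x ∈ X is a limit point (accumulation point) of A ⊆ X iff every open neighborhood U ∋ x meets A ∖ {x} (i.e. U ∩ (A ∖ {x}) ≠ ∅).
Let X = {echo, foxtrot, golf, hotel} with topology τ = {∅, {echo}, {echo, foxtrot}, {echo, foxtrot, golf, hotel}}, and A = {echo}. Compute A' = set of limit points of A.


A' = {foxtrot, golf, hotel}

For each x ∈ X, list the open sets U ∈ τ with x ∈ U, then check whether U ∩ (A ∖ {x}) ≠ ∅ for every such U.
  x = echo: open {echo} ∋ x has {echo} ∩ (A ∖ {echo}) = ∅, so x is NOT a limit point.
  x = foxtrot: opens ∋ x are {echo, foxtrot}, {echo, foxtrot, golf, hotel}; each meets A ∖ {foxtrot}, so x IS a limit point.
  x = golf: opens ∋ x are {echo, foxtrot, golf, hotel}; each meets A ∖ {golf}, so x IS a limit point.
  x = hotel: opens ∋ x are {echo, foxtrot, golf, hotel}; each meets A ∖ {hotel}, so x IS a limit point.
Collecting: A' = {foxtrot, golf, hotel}.


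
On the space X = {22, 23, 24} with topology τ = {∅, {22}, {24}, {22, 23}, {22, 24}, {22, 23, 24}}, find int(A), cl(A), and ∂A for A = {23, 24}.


int(A) = {24}, cl(A) = {23, 24}, ∂A = {23}.

Closed sets in (X, τ) are complements of opens:
  closed(X, τ) = {∅, {23}, {24}, {22, 23}, {23, 24}, {22, 23, 24}}.
int(A) = ⋃ {U ∈ τ : U ⊆ A}. Opens contained in A: ∅, {24}.
Taking the union of these: int(A) = {24}.
cl(A) = ⋂ {C closed : A ⊆ C}. Closed sets containing A: {23, 24}, {22, 23, 24}.
Intersecting these: cl(A) = {23, 24}.
∂A = cl(A) ∖ int(A) = {23, 24} ∖ {24} = {23}.


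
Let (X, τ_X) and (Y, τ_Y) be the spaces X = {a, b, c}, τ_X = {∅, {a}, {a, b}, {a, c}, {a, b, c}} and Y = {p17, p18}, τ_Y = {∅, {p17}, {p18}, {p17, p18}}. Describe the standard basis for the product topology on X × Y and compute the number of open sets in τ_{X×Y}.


Basis B = {∅ × ∅, {a} × {p17}, {a} × {p18}, {a} × {p17, p18}, {a, b} × {p17}, {a, c} × {p17}, {a, b} × {p18}, {a, c} × {p18}, {a, b, c} × {p17}, {a, b, c} × {p18}, {a, b} × {p17, p18}, {a, c} × {p17, p18}, {a, b, c} × {p17, p18}}; |τ_{X×Y}| = 25.

Enumerate products U × V with U ∈ τ_X, V ∈ τ_Y (deduplicated):
  ∅ × ∅ = {} (∅)
  {a} × {p17} = {(a,p17)}
  {a} × {p18} = {(a,p18)}
  {a} × {p17, p18} = {(a,p17), (a,p18)}
  {a, b} × {p17} = {(a,p17), (b,p17)}
  {a, c} × {p17} = {(a,p17), (c,p17)}
  {a, b} × {p18} = {(a,p18), (b,p18)}
  {a, c} × {p18} = {(a,p18), (c,p18)}
  {a, b, c} × {p17} = {(a,p17), (b,p17), (c,p17)}
  {a, b, c} × {p18} = {(a,p18), (b,p18), (c,p18)}
  {a, b} × {p17, p18} = {(a,p17), (a,p18), (b,p17), (b,p18)}
  {a, c} × {p17, p18} = {(a,p17), (a,p18), (c,p17), (c,p18)}
  {a, b, c} × {p17, p18} = {(a,p17), (a,p18), (b,p17), (b,p18), (c,p17), (c,p18)}
These 13 distinct sets form the basis B.
Close under arbitrary unions to get τ_{X×Y}; counting gives |τ_{X×Y}| = 25.


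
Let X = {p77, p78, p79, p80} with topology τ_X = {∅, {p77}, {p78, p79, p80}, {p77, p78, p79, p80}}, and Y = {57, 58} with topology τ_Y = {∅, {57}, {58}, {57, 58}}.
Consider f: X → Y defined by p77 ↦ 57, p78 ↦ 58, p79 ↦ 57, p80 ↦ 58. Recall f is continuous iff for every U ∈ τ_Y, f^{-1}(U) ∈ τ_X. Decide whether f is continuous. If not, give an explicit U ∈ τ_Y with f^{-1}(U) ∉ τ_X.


f is NOT continuous.

Compute f^{-1}(U) for each U ∈ τ_Y:
  U = ∅: f^{-1}(U) = ∅ ∈ τ_X ✓.
  U = {57}: f^{-1}(U) = {p77, p79} ∉ τ_X ✗.
  U = {58}: f^{-1}(U) = {p78, p80} ∉ τ_X ✗.
  U = {57, 58}: f^{-1}(U) = {p77, p78, p79, p80} ∈ τ_X ✓.
Found U = {57} with f^{-1}(U) = {p77, p79} not in τ_X. Therefore f is NOT continuous.


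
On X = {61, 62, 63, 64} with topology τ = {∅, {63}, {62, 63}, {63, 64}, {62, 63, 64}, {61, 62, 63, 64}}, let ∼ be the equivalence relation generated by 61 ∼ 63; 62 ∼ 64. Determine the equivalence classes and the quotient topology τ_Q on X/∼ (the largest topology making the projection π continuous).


X/∼ = {[61=63], [62=64]}; |τ_Q| = 2.

Equivalence classes: [61=63], [62=64].
Quotient map π: X → X/∼ sends 61 ↦ [61=63], 62 ↦ [62=64], 63 ↦ [61=63], 64 ↦ [62=64].
For each subset V ⊆ X/∼, compute π^{-1}(V) ⊆ X and check whether π^{-1}(V) ∈ τ. V is open in τ_Q iff π^{-1}(V) ∈ τ.
  V = {}: π^{-1}(V) = ∅ ∈ τ ✓.
  V = {[61=63]}: π^{-1}(V) = {61, 63} ∉ τ ✗.
  V = {[62=64]}: π^{-1}(V) = {62, 64} ∉ τ ✗.
  V = {[61=63], [62=64]}: π^{-1}(V) = {61, 62, 63, 64} ∈ τ ✓.
Open sets in the quotient: τ_Q = {{}, {[61=63], [62=64]}} (2 elements).


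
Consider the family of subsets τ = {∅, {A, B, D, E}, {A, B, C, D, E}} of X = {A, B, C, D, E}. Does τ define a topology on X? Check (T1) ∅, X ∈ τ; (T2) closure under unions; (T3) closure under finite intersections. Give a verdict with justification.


τ IS a topology on X.

Axiom (T1): ∅ ∈ τ? Yes; X ∈ τ? Yes.
Axiom (T2/T3): check pairwise unions and intersections of members of τ.
All pairwise intersections and unions checked — each lies in τ. Therefore τ satisfies (T1), (T2), (T3): it IS a topology on X.


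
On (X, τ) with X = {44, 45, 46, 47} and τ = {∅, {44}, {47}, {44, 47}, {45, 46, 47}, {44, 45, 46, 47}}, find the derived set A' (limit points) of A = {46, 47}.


A' = {45, 46}

For each x ∈ X, list the open sets U ∈ τ with x ∈ U, then check whether U ∩ (A ∖ {x}) ≠ ∅ for every such U.
  x = 44: open {44} ∋ x has {44} ∩ (A ∖ {44}) = ∅, so x is NOT a limit point.
  x = 45: opens ∋ x are {45, 46, 47}, {44, 45, 46, 47}; each meets A ∖ {45}, so x IS a limit point.
  x = 46: opens ∋ x are {45, 46, 47}, {44, 45, 46, 47}; each meets A ∖ {46}, so x IS a limit point.
  x = 47: open {47} ∋ x has {47} ∩ (A ∖ {47}) = ∅, so x is NOT a limit point.
Collecting: A' = {45, 46}.


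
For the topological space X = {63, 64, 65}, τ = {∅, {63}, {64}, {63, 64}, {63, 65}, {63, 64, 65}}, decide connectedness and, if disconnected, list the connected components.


(X, τ) is disconnected; components = [{64}, {63, 65}].

Find clopen sets (U ∈ τ with X ∖ U ∈ τ):
  U = ∅, X ∖ U = {63, 64, 65} — both open, so U is clopen.
  U = {64}, X ∖ U = {63, 65} — both open, so U is clopen.
  U = {63, 65}, X ∖ U = {64} — both open, so U is clopen.
  U = {63, 64, 65}, X ∖ U = ∅ — both open, so U is clopen.
Nontrivial clopen(s) exist: e.g. {64}. So (X, τ) is disconnected.
Compute connected components by grouping points that agree on all clopens:
  component: {64}
  component: {63, 65}


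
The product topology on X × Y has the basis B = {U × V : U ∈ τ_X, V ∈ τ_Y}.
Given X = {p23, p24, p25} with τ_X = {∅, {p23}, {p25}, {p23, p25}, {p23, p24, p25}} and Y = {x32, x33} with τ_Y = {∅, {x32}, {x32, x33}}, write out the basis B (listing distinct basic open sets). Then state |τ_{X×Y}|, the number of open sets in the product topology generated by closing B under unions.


Basis B = {∅ × ∅, {p23} × {x32}, {p25} × {x32}, {p23} × {x32, x33}, {p23, p25} × {x32}, {p25} × {x32, x33}, {p23, p24, p25} × {x32}, {p23, p25} × {x32, x33}, {p23, p24, p25} × {x32, x33}}; |τ_{X×Y}| = 14.

Enumerate products U × V with U ∈ τ_X, V ∈ τ_Y (deduplicated):
  ∅ × ∅ = {} (∅)
  {p23} × {x32} = {(p23,x32)}
  {p25} × {x32} = {(p25,x32)}
  {p23} × {x32, x33} = {(p23,x32), (p23,x33)}
  {p23, p25} × {x32} = {(p23,x32), (p25,x32)}
  {p25} × {x32, x33} = {(p25,x32), (p25,x33)}
  {p23, p24, p25} × {x32} = {(p23,x32), (p24,x32), (p25,x32)}
  {p23, p25} × {x32, x33} = {(p23,x32), (p23,x33), (p25,x32), (p25,x33)}
  {p23, p24, p25} × {x32, x33} = {(p23,x32), (p23,x33), (p24,x32), (p24,x33), (p25,x32), (p25,x33)}
These 9 distinct sets form the basis B.
Close under arbitrary unions to get τ_{X×Y}; counting gives |τ_{X×Y}| = 14.


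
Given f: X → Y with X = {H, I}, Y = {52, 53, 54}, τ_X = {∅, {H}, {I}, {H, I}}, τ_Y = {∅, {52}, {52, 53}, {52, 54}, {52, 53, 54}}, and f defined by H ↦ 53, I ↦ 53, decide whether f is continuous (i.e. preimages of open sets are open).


f IS continuous.

Compute f^{-1}(U) for each U ∈ τ_Y:
  U = ∅: f^{-1}(U) = ∅ ∈ τ_X ✓.
  U = {52}: f^{-1}(U) = ∅ ∈ τ_X ✓.
  U = {52, 53}: f^{-1}(U) = {H, I} ∈ τ_X ✓.
  U = {52, 54}: f^{-1}(U) = ∅ ∈ τ_X ✓.
  U = {52, 53, 54}: f^{-1}(U) = {H, I} ∈ τ_X ✓.
Every preimage lies in τ_X, so f IS continuous.


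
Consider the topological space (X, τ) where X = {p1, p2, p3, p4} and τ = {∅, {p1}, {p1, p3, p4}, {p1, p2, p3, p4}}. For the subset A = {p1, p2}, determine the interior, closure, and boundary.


int(A) = {p1}, cl(A) = {p1, p2, p3, p4}, ∂A = {p2, p3, p4}.

Closed sets in (X, τ) are complements of opens:
  closed(X, τ) = {∅, {p2}, {p2, p3, p4}, {p1, p2, p3, p4}}.
int(A) = ⋃ {U ∈ τ : U ⊆ A}. Opens contained in A: ∅, {p1}.
Taking the union of these: int(A) = {p1}.
cl(A) = ⋂ {C closed : A ⊆ C}. Closed sets containing A: {p1, p2, p3, p4}.
Intersecting these: cl(A) = {p1, p2, p3, p4}.
∂A = cl(A) ∖ int(A) = {p1, p2, p3, p4} ∖ {p1} = {p2, p3, p4}.


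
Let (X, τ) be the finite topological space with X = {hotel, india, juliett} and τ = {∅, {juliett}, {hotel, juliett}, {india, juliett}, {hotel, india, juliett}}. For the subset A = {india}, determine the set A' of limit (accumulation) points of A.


A' = ∅

For each x ∈ X, list the open sets U ∈ τ with x ∈ U, then check whether U ∩ (A ∖ {x}) ≠ ∅ for every such U.
  x = hotel: open {hotel, juliett} ∋ x has {hotel, juliett} ∩ (A ∖ {hotel}) = ∅, so x is NOT a limit point.
  x = india: open {india, juliett} ∋ x has {india, juliett} ∩ (A ∖ {india}) = ∅, so x is NOT a limit point.
  x = juliett: open {juliett} ∋ x has {juliett} ∩ (A ∖ {juliett}) = ∅, so x is NOT a limit point.
Collecting: A' = ∅.


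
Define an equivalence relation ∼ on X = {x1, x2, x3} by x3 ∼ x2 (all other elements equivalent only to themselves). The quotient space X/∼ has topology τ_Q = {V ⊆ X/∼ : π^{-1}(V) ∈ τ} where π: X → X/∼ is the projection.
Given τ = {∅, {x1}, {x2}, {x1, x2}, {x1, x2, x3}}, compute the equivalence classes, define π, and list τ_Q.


X/∼ = {[x1], [x2=x3]}; |τ_Q| = 3.

Equivalence classes: [x1], [x2=x3].
Quotient map π: X → X/∼ sends x1 ↦ [x1], x2 ↦ [x2=x3], x3 ↦ [x2=x3].
For each subset V ⊆ X/∼, compute π^{-1}(V) ⊆ X and check whether π^{-1}(V) ∈ τ. V is open in τ_Q iff π^{-1}(V) ∈ τ.
  V = {}: π^{-1}(V) = ∅ ∈ τ ✓.
  V = {[x1]}: π^{-1}(V) = {x1} ∈ τ ✓.
  V = {[x2=x3]}: π^{-1}(V) = {x2, x3} ∉ τ ✗.
  V = {[x1], [x2=x3]}: π^{-1}(V) = {x1, x2, x3} ∈ τ ✓.
Open sets in the quotient: τ_Q = {{}, {[x1]}, {[x1], [x2=x3]}} (3 elements).


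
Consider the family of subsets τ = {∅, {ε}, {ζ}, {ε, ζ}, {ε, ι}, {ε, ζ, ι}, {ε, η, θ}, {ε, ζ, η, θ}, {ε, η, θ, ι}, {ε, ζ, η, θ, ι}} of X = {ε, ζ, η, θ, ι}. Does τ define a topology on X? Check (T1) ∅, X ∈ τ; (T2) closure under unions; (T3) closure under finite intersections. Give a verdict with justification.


τ IS a topology on X.

Axiom (T1): ∅ ∈ τ? Yes; X ∈ τ? Yes.
Axiom (T2/T3): check pairwise unions and intersections of members of τ.
All pairwise intersections and unions checked — each lies in τ. Therefore τ satisfies (T1), (T2), (T3): it IS a topology on X.


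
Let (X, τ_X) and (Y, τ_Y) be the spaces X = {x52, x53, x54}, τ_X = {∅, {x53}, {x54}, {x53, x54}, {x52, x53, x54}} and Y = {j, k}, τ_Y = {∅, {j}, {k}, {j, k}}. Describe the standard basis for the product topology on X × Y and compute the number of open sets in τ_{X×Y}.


Basis B = {∅ × ∅, {x53} × {j}, {x53} × {k}, {x54} × {j}, {x54} × {k}, {x53} × {j, k}, {x53, x54} × {j}, {x53, x54} × {k}, {x54} × {j, k}, {x52, x53, x54} × {j}, {x52, x53, x54} × {k}, {x53, x54} × {j, k}, {x52, x53, x54} × {j, k}}; |τ_{X×Y}| = 25.

Enumerate products U × V with U ∈ τ_X, V ∈ τ_Y (deduplicated):
  ∅ × ∅ = {} (∅)
  {x53} × {j} = {(x53,j)}
  {x53} × {k} = {(x53,k)}
  {x54} × {j} = {(x54,j)}
  {x54} × {k} = {(x54,k)}
  {x53} × {j, k} = {(x53,j), (x53,k)}
  {x53, x54} × {j} = {(x53,j), (x54,j)}
  {x53, x54} × {k} = {(x53,k), (x54,k)}
  {x54} × {j, k} = {(x54,j), (x54,k)}
  {x52, x53, x54} × {j} = {(x52,j), (x53,j), (x54,j)}
  {x52, x53, x54} × {k} = {(x52,k), (x53,k), (x54,k)}
  {x53, x54} × {j, k} = {(x53,j), (x53,k), (x54,j), (x54,k)}
  {x52, x53, x54} × {j, k} = {(x52,j), (x52,k), (x53,j), (x53,k), (x54,j), (x54,k)}
These 13 distinct sets form the basis B.
Close under arbitrary unions to get τ_{X×Y}; counting gives |τ_{X×Y}| = 25.


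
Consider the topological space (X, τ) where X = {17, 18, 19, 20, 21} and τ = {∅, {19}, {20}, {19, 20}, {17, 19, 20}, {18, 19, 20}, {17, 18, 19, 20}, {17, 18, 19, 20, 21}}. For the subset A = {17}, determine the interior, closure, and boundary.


int(A) = ∅, cl(A) = {17, 21}, ∂A = {17, 21}.

Closed sets in (X, τ) are complements of opens:
  closed(X, τ) = {∅, {21}, {17, 21}, {18, 21}, {17, 18, 21}, {17, 18, 19, 21}, {17, 18, 20, 21}, {17, 18, 19, 20, 21}}.
int(A) = ⋃ {U ∈ τ : U ⊆ A}. Opens contained in A: ∅.
Taking the union of these: int(A) = ∅.
cl(A) = ⋂ {C closed : A ⊆ C}. Closed sets containing A: {17, 21}, {17, 18, 21}, {17, 18, 19, 21}, {17, 18, 20, 21}, {17, 18, 19, 20, 21}.
Intersecting these: cl(A) = {17, 21}.
∂A = cl(A) ∖ int(A) = {17, 21} ∖ ∅ = {17, 21}.


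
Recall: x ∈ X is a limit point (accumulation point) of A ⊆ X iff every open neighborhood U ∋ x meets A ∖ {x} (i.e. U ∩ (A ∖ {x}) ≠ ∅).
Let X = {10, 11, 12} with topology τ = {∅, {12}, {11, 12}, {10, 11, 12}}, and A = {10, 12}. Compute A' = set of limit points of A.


A' = {10, 11}

For each x ∈ X, list the open sets U ∈ τ with x ∈ U, then check whether U ∩ (A ∖ {x}) ≠ ∅ for every such U.
  x = 10: opens ∋ x are {10, 11, 12}; each meets A ∖ {10}, so x IS a limit point.
  x = 11: opens ∋ x are {11, 12}, {10, 11, 12}; each meets A ∖ {11}, so x IS a limit point.
  x = 12: open {12} ∋ x has {12} ∩ (A ∖ {12}) = ∅, so x is NOT a limit point.
Collecting: A' = {10, 11}.


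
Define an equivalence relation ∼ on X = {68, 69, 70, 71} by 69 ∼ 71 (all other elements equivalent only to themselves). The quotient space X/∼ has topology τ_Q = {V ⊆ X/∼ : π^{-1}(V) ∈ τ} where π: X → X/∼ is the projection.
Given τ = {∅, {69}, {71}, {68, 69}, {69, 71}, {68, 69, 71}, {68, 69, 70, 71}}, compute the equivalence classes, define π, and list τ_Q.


X/∼ = {[68], [69=71], [70]}; |τ_Q| = 4.

Equivalence classes: [68], [69=71], [70].
Quotient map π: X → X/∼ sends 68 ↦ [68], 69 ↦ [69=71], 70 ↦ [70], 71 ↦ [69=71].
For each subset V ⊆ X/∼, compute π^{-1}(V) ⊆ X and check whether π^{-1}(V) ∈ τ. V is open in τ_Q iff π^{-1}(V) ∈ τ.
  V = {}: π^{-1}(V) = ∅ ∈ τ ✓.
  V = {[68]}: π^{-1}(V) = {68} ∉ τ ✗.
  V = {[69=71]}: π^{-1}(V) = {69, 71} ∈ τ ✓.
  V = {[68], [69=71]}: π^{-1}(V) = {68, 69, 71} ∈ τ ✓.
  V = {[70]}: π^{-1}(V) = {70} ∉ τ ✗.
  V = {[68], [70]}: π^{-1}(V) = {68, 70} ∉ τ ✗.
  V = {[69=71], [70]}: π^{-1}(V) = {69, 70, 71} ∉ τ ✗.
  V = {[68], [69=71], [70]}: π^{-1}(V) = {68, 69, 70, 71} ∈ τ ✓.
Open sets in the quotient: τ_Q = {{}, {[69=71]}, {[68], [69=71]}, {[68], [69=71], [70]}} (4 elements).


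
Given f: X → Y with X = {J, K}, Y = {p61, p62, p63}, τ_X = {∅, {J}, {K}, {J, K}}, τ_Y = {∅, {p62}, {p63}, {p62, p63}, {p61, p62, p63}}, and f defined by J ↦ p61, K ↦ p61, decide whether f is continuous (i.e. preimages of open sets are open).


f IS continuous.

Compute f^{-1}(U) for each U ∈ τ_Y:
  U = ∅: f^{-1}(U) = ∅ ∈ τ_X ✓.
  U = {p62}: f^{-1}(U) = ∅ ∈ τ_X ✓.
  U = {p63}: f^{-1}(U) = ∅ ∈ τ_X ✓.
  U = {p62, p63}: f^{-1}(U) = ∅ ∈ τ_X ✓.
  U = {p61, p62, p63}: f^{-1}(U) = {J, K} ∈ τ_X ✓.
Every preimage lies in τ_X, so f IS continuous.


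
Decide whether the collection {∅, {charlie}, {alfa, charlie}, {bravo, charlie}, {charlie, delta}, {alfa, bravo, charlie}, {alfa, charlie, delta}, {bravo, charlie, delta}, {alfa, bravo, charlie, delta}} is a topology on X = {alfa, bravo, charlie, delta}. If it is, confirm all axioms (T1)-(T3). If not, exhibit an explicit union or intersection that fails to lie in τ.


τ IS a topology on X.

Axiom (T1): ∅ ∈ τ? Yes; X ∈ τ? Yes.
Axiom (T2/T3): check pairwise unions and intersections of members of τ.
All pairwise intersections and unions checked — each lies in τ. Therefore τ satisfies (T1), (T2), (T3): it IS a topology on X.


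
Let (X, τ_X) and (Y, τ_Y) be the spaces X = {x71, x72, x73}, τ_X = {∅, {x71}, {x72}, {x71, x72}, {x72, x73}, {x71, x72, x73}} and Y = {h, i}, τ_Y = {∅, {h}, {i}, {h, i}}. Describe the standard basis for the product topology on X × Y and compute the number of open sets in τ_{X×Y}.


Basis B = {∅ × ∅, {x71} × {h}, {x71} × {i}, {x72} × {h}, {x72} × {i}, {x71} × {h, i}, {x71, x72} × {h}, {x71, x72} × {i}, {x72} × {h, i}, {x72, x73} × {h}, {x72, x73} × {i}, {x71, x72, x73} × {h}, {x71, x72, x73} × {i}, {x71, x72} × {h, i}, {x72, x73} × {h, i}, {x71, x72, x73} × {h, i}}; |τ_{X×Y}| = 36.

Enumerate products U × V with U ∈ τ_X, V ∈ τ_Y (deduplicated):
  ∅ × ∅ = {} (∅)
  {x71} × {h} = {(x71,h)}
  {x71} × {i} = {(x71,i)}
  {x72} × {h} = {(x72,h)}
  {x72} × {i} = {(x72,i)}
  {x71} × {h, i} = {(x71,h), (x71,i)}
  {x71, x72} × {h} = {(x71,h), (x72,h)}
  {x71, x72} × {i} = {(x71,i), (x72,i)}
  {x72} × {h, i} = {(x72,h), (x72,i)}
  {x72, x73} × {h} = {(x72,h), (x73,h)}
  {x72, x73} × {i} = {(x72,i), (x73,i)}
  {x71, x72, x73} × {h} = {(x71,h), (x72,h), (x73,h)}
  {x71, x72, x73} × {i} = {(x71,i), (x72,i), (x73,i)}
  {x71, x72} × {h, i} = {(x71,h), (x71,i), (x72,h), (x72,i)}
  {x72, x73} × {h, i} = {(x72,h), (x72,i), (x73,h), (x73,i)}
  {x71, x72, x73} × {h, i} = {(x71,h), (x71,i), (x72,h), (x72,i), (x73,h), (x73,i)}
These 16 distinct sets form the basis B.
Close under arbitrary unions to get τ_{X×Y}; counting gives |τ_{X×Y}| = 36.
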